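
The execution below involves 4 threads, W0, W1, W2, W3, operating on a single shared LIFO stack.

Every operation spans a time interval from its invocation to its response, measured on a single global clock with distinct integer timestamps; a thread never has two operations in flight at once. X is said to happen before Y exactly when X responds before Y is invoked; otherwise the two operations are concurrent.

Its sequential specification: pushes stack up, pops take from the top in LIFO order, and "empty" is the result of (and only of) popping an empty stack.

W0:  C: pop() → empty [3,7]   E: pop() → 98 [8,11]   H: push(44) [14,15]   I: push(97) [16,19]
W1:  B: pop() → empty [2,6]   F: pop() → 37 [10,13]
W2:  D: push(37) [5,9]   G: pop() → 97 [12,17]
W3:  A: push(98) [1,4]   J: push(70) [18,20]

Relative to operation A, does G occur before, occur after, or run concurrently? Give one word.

G spans [12,17], A spans [1,4]
resp(A)=4 < inv(G)=12

after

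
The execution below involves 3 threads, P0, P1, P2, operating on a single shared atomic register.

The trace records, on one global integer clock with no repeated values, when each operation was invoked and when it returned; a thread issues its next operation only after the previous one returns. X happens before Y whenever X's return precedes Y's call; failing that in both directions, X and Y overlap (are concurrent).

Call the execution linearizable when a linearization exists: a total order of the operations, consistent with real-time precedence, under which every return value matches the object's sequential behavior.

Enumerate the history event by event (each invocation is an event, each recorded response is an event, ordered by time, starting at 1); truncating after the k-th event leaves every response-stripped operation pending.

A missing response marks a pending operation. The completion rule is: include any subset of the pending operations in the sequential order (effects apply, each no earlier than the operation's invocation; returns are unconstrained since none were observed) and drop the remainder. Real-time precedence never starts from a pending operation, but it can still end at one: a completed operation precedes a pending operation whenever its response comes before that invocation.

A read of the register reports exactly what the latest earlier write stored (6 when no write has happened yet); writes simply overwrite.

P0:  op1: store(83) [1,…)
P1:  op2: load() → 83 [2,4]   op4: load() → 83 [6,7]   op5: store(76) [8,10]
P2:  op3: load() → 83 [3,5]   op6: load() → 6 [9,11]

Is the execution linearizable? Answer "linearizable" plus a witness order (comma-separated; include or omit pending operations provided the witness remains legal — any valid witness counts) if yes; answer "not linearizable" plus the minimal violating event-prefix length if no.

the violation lands at event 11, op6's response at time 11: events 1..10 linearize, events 1..11 do not
every one of the 4 real-time-consistent orders over 5 completed atomic register ops fails the sequential spec
include/drop combinations of the 1 pending operation (op1) were all tried; none helps
take op2, op3, op4, op5, op6 (pending dropped): step 1 already fails, because op2 load() → 83 cannot occur there
take op2, op3, op4, op6, op5 (pending dropped): step 1 already fails, because op2 load() → 83 cannot occur there

not linearizable — minimal violating prefix: 11 events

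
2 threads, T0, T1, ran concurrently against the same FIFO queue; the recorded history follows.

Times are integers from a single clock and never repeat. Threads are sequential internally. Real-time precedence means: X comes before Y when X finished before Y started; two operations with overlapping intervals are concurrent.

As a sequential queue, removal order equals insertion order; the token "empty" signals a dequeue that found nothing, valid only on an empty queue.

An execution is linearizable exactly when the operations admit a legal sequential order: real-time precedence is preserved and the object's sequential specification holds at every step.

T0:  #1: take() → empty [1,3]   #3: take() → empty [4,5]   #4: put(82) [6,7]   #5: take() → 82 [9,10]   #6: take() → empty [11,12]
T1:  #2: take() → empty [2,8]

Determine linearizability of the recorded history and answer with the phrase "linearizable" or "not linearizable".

witness order: #1, #2, #3, #4, #5, #6
step 1: #1 take() → empty — queue <>
step 2: #2 take() → empty — queue <>
step 3: #3 take() → empty — queue <>
step 4: #4 put(82) — queue <82>
step 5: #5 take() → 82 — queue <>
step 6: #6 take() → empty — queue <>

linearizable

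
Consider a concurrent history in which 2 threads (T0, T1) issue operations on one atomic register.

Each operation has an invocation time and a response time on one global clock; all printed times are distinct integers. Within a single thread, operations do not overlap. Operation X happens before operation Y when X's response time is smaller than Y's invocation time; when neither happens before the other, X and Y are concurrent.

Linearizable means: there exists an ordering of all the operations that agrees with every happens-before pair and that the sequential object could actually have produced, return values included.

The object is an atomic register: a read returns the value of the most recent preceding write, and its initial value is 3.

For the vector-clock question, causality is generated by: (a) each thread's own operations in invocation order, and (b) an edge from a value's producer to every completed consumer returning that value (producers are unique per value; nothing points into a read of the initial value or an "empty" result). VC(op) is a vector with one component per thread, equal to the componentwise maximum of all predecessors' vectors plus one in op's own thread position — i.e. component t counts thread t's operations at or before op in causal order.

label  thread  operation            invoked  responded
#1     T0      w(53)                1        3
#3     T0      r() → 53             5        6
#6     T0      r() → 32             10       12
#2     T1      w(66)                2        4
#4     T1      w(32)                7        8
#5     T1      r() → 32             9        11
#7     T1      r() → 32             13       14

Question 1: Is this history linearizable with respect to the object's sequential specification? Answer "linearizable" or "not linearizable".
linearizable

witness order: #2, #1, #3, #4, #5, #6, #7
step 1: #2 w(66) — value 66
step 2: #1 w(53) — value 53
step 3: #3 r() → 53 — value 53
step 4: #4 w(32) — value 32
step 5: #5 r() → 32 — value 32
step 6: #6 r() → 32 — value 32
step 7: #7 r() → 32 — value 32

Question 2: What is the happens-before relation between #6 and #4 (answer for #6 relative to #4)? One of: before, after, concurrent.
after

#6 spans [10,12], #4 spans [7,8]
resp(#4)=8 < inv(#6)=10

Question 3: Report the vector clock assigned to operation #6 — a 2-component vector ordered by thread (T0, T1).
(3, 2)

#2 (invocation 2): nothing precedes it; T1's component alone gives (0, 1)
#1 (invocation 1): nothing precedes it; T0's component alone gives (1, 0)
invoked at 7, #4 merges VC(#2)=(0, 1) and bumps T1's slot → (0, 2)
invoked at 5, #3 merges VC(#1)=(1, 0) and bumps T0's slot → (2, 0)
invoked at 9, #5 merges VC(#4)=(0, 2) and bumps T1's slot → (0, 3)
invoked at 13, #7 merges VC(#4)=(0, 2), VC(#5)=(0, 3) and bumps T1's slot → (0, 4)
invoked at 10, #6 merges VC(#3)=(2, 0), VC(#4)=(0, 2) and bumps T0's slot → (3, 2)
target: VC(#6) = (3, 2)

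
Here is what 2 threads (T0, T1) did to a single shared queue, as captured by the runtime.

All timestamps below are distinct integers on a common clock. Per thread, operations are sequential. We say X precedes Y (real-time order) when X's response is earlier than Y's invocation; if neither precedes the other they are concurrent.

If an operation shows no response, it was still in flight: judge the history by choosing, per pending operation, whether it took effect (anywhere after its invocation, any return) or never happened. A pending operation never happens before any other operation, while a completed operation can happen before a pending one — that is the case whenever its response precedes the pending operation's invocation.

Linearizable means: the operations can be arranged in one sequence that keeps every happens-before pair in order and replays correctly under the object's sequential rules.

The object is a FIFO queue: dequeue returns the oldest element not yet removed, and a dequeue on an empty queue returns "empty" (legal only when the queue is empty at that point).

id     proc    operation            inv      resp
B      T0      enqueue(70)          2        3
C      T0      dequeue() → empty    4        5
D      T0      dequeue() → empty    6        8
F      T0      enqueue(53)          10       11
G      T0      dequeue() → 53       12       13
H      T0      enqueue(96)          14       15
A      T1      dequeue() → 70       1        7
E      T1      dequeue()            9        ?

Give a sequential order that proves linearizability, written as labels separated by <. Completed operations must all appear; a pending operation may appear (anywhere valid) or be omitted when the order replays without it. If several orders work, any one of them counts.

1. B enqueue(70), leaving queue <70>
2. A dequeue() → 70, leaving queue <>
3. C dequeue() → empty, leaving queue <>
4. D dequeue() → empty, leaving queue <>
5. E dequeue() (pending, included), leaving queue <>
6. F enqueue(53), leaving queue <53>
7. G dequeue() → 53, leaving queue <>
8. H enqueue(96), leaving queue <96>

B < A < C < D < E < F < G < H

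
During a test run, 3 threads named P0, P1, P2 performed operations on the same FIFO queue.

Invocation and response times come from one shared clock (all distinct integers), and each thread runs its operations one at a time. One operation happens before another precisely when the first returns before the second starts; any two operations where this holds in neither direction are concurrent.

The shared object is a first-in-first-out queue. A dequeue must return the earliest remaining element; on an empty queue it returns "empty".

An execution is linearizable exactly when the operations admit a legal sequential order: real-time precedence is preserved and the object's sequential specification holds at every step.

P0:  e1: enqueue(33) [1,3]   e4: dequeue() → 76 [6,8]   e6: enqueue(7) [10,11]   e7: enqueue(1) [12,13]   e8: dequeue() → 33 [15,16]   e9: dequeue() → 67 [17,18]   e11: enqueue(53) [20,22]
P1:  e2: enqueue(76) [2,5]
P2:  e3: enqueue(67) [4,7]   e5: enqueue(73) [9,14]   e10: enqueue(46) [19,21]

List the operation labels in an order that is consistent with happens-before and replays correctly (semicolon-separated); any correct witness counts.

1. e2 enqueue(76), leaving queue <76>
2. e1 enqueue(33), leaving queue <76,33>
3. e3 enqueue(67), leaving queue <76,33,67>
4. e4 dequeue() → 76, leaving queue <33,67>
5. e5 enqueue(73), leaving queue <33,67,73>
6. e6 enqueue(7), leaving queue <33,67,73,7>
7. e7 enqueue(1), leaving queue <33,67,73,7,1>
8. e8 dequeue() → 33, leaving queue <67,73,7,1>
9. e9 dequeue() → 67, leaving queue <73,7,1>
10. e10 enqueue(46), leaving queue <73,7,1,46>
11. e11 enqueue(53), leaving queue <73,7,1,46,53>

e2; e1; e3; e4; e5; e6; e7; e8; e9; e10; e11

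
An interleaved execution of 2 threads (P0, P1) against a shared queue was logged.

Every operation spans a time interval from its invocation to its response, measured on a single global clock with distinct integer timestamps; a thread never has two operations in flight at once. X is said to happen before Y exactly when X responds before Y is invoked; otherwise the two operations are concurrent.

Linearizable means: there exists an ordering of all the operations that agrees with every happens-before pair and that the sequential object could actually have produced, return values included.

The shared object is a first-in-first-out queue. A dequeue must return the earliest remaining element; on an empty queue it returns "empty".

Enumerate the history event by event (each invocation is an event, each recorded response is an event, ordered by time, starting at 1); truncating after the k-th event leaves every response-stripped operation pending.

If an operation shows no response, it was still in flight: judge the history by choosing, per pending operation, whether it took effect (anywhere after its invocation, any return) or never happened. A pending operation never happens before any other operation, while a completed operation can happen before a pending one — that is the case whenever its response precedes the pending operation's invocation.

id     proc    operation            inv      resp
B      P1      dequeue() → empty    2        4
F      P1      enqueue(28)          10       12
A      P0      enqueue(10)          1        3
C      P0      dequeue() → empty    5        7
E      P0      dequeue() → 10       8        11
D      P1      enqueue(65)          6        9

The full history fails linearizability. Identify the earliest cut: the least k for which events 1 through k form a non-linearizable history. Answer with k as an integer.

events 1..6 are linearizable, e.g. via B, A:
1. B dequeue() → empty, leaving queue <>
2. A enqueue(10), leaving queue <10>
with event 7 included (C responding at time 7), all real-time-consistent orders fail
completion choices over the 1 pending operation (D) were checked; none helps
sample order A, B, C (pending dropped) stalls at step 2 — B dequeue() → empty has no legal effect
sample order B, A, C (pending dropped) stalls at step 3 — C dequeue() → empty has no legal effect

7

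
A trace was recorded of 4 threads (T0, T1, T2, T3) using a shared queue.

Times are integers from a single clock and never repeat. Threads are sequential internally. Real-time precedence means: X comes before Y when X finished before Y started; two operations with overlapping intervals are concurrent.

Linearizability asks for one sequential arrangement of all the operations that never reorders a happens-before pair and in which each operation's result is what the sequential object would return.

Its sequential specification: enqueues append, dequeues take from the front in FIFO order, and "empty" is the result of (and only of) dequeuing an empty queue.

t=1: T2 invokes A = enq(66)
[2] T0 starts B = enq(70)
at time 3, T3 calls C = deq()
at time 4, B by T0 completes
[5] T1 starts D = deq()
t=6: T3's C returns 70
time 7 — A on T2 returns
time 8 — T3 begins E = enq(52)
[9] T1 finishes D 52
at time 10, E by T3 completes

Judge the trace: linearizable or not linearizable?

through event 8 a valid linearization exists; event 9 (D responding at time 9) ends that
all 12 real-time-respecting orders fail — 4 completed queue operations, no legal replay
including or dropping the 1 pending operation (E) in any combination fails
one such order, A, B, C, D (pending dropped), breaks at step 3 where C deq() → 70 is illegal
one such order, A, B, D, C (pending dropped), breaks at step 3 where D deq() → 52 is illegal

not linearizable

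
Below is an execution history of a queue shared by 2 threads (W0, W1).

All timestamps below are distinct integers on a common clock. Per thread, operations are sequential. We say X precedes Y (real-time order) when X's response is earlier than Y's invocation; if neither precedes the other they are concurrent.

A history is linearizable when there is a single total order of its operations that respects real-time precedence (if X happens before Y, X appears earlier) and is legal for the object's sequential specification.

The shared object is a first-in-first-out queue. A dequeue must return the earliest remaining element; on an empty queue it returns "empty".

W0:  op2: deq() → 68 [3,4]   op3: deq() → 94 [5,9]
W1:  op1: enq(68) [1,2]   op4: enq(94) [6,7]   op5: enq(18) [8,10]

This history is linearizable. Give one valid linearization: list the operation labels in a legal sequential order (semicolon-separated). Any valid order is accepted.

1. op1 enq(68), leaving queue <68>
2. op2 deq() → 68, leaving queue <>
3. op4 enq(94), leaving queue <94>
4. op3 deq() → 94, leaving queue <>
5. op5 enq(18), leaving queue <18>

op1; op2; op4; op3; op5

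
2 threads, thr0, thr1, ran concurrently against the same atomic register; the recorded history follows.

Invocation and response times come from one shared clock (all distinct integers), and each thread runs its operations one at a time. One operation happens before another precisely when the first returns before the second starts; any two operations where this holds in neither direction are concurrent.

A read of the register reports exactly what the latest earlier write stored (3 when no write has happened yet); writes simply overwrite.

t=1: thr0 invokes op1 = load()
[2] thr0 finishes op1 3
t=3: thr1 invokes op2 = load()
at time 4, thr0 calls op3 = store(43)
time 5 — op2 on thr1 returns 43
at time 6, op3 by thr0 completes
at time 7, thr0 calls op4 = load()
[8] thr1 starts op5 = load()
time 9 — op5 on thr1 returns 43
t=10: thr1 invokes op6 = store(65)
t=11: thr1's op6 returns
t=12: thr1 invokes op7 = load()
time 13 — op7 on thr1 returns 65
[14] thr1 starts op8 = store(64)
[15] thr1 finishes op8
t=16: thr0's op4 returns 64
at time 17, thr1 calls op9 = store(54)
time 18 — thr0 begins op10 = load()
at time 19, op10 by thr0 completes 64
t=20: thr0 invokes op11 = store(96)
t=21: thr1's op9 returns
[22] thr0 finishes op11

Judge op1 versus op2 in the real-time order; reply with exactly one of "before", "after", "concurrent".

op1 spans [1,2], op2 spans [3,5]
resp(op1)=2 < inv(op2)=3

before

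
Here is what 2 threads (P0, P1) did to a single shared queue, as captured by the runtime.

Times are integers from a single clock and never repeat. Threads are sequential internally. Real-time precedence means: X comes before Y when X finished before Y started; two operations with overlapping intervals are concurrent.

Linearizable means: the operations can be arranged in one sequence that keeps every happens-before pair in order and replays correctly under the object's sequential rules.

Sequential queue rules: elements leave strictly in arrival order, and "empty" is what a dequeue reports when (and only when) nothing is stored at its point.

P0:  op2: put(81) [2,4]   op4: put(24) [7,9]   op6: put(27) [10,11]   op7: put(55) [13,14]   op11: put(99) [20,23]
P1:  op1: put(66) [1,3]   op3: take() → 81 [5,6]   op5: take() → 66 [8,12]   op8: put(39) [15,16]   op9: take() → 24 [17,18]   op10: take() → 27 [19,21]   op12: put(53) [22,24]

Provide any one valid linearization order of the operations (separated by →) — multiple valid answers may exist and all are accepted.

op2 → op1 → op3 → op4 → op5 → op6 → op7 → op8 → op9 → op10 → op11 → op12

step 1: op2 put(81) — queue <81>
step 2: op1 put(66) — queue <81,66>
step 3: op3 take() → 81 — queue <66>
step 4: op4 put(24) — queue <66,24>
step 5: op5 take() → 66 — queue <24>
step 6: op6 put(27) — queue <24,27>
step 7: op7 put(55) — queue <24,27,55>
step 8: op8 put(39) — queue <24,27,55,39>
step 9: op9 take() → 24 — queue <27,55,39>
step 10: op10 take() → 27 — queue <55,39>
step 11: op11 put(99) — queue <55,39,99>
step 12: op12 put(53) — queue <55,39,99,53>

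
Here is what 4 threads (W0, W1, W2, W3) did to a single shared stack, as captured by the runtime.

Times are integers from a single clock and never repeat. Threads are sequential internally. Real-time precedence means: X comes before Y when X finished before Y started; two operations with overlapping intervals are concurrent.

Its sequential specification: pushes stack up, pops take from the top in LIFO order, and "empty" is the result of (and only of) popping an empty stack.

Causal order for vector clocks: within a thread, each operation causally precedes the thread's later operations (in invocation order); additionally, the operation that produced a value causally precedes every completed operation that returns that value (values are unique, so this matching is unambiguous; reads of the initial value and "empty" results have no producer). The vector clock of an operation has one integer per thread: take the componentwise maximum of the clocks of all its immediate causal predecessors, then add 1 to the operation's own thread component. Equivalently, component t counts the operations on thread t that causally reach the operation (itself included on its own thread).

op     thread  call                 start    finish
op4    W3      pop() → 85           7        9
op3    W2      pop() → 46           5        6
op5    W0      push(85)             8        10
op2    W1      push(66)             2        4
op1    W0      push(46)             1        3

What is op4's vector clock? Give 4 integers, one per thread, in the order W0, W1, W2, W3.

op2 (invocation 2): nothing precedes it; W1's component alone gives (0, 1, 0, 0)
op1 (invocation 1): nothing precedes it; W0's component alone gives (1, 0, 0, 0)
VC(op3, invoked at 5): max of VC(op1)=(1, 0, 0, 0), then +1 on thread W2 → (1, 0, 1, 0)
VC(op5, invoked at 8): max of VC(op1)=(1, 0, 0, 0), then +1 on thread W0 → (2, 0, 0, 0)
VC(op4, invoked at 7): max of VC(op5)=(2, 0, 0, 0), then +1 on thread W3 → (2, 0, 0, 1)
target: VC(op4) = (2, 0, 0, 1)

(2, 0, 0, 1)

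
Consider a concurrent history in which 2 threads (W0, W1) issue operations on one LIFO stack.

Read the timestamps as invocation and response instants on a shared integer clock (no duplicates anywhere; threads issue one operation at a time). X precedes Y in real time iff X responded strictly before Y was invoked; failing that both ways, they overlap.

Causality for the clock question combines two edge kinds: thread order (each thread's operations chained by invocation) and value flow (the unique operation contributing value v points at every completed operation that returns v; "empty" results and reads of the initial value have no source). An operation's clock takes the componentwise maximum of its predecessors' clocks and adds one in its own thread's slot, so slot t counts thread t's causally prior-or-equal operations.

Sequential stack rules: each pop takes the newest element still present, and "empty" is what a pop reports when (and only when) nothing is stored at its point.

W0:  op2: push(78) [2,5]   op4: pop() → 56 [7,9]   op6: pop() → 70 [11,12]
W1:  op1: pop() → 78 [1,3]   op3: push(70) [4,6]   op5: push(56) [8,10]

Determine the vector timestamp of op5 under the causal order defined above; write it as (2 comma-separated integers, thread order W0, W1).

(1, 3)

op2 (invocation 2): nothing precedes it; W0's component alone gives (1, 0)
VC(op1, invoked at 1): max of VC(op2)=(1, 0), then +1 on thread W1 → (1, 1)
VC(op3, invoked at 4): max of VC(op1)=(1, 1), then +1 on thread W1 → (1, 2)
VC(op5, invoked at 8): max of VC(op3)=(1, 2), then +1 on thread W1 → (1, 3)
VC(op4, invoked at 7): max of VC(op2)=(1, 0), VC(op5)=(1, 3), then +1 on thread W0 → (2, 3)
VC(op6, invoked at 11): max of VC(op3)=(1, 2), VC(op4)=(2, 3), then +1 on thread W0 → (3, 3)
target: VC(op5) = (1, 3)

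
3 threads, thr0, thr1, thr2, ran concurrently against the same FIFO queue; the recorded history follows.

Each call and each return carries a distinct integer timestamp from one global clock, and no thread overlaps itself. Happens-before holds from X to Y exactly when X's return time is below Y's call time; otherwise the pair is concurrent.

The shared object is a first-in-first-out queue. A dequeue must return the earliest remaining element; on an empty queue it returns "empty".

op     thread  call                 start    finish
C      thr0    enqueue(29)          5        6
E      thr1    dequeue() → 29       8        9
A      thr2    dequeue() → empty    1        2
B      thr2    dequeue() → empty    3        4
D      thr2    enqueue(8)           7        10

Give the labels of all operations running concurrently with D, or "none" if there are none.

E

concurrent with D ([7,10]): every op whose interval crosses 7..10
A [1,2]: before
B [3,4]: before
C [5,6]: before
E [8,9]: concurrent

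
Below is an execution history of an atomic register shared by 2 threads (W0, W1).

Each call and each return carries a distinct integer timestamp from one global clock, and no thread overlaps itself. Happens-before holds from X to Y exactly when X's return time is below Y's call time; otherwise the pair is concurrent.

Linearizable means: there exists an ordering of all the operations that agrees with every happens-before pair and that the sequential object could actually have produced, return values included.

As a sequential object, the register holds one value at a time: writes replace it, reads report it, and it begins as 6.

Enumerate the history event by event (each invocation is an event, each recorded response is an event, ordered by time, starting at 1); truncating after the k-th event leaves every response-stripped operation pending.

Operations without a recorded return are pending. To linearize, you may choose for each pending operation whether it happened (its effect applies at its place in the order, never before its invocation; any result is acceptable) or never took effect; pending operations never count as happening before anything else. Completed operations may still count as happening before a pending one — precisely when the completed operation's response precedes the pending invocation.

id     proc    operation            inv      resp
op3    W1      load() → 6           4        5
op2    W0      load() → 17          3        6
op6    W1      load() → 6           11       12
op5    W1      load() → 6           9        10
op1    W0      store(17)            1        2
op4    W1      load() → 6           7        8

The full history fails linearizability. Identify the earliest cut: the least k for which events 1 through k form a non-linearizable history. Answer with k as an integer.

5

one valid order for events 1..4 is op1:
step 1: op1 store(17) — value 17
with event 5 included (op3 responding at time 5), all real-time-consistent orders fail
every completion of the 1 pending operation (op2) was checked; none linearizes
for example op1, op3 (pending dropped) fails at step 2: op3 load() → 6 is not legal there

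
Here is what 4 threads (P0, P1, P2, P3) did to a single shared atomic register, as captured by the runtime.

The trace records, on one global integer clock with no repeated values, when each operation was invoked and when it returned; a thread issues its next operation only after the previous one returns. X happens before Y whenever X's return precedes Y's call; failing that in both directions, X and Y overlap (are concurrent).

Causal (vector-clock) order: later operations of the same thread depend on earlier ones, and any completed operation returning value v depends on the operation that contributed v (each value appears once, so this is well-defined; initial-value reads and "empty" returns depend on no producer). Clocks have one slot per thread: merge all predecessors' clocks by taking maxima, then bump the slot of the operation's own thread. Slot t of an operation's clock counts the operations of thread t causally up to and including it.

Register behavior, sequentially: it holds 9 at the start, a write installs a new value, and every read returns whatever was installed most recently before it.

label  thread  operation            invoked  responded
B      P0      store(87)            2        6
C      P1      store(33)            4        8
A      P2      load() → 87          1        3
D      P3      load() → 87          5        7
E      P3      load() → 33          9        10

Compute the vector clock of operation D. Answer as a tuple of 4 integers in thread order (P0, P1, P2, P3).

(1, 0, 0, 1)

no predecessors for C (invoked 4): P1 increments from zero → (0, 1, 0, 0)
no predecessors for B (invoked 2): P0 increments from zero → (1, 0, 0, 0)
merge at D (invoked 5): VC(B)=(1, 0, 0, 0), own-thread bump on P3 → (1, 0, 0, 1)
merge at A (invoked 1): VC(B)=(1, 0, 0, 0), own-thread bump on P2 → (1, 0, 1, 0)
merge at E (invoked 9): VC(C)=(0, 1, 0, 0), VC(D)=(1, 0, 0, 1), own-thread bump on P3 → (1, 1, 0, 2)
target: VC(D) = (1, 0, 0, 1)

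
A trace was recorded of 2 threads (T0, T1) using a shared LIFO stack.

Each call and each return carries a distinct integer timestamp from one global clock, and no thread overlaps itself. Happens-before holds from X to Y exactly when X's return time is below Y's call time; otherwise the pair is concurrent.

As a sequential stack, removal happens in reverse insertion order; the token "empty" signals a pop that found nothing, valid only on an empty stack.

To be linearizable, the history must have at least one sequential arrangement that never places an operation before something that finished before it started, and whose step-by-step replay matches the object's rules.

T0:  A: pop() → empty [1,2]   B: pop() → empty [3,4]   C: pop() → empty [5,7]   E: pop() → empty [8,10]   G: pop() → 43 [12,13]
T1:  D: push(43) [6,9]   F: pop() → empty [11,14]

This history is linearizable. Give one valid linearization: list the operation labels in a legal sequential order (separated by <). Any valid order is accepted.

1. A pop() → empty, leaving stack <>
2. B pop() → empty, leaving stack <>
3. C pop() → empty, leaving stack <>
4. E pop() → empty, leaving stack <>
5. D push(43), leaving stack <43>
6. G pop() → 43, leaving stack <>
7. F pop() → empty, leaving stack <>

A < B < C < E < D < G < F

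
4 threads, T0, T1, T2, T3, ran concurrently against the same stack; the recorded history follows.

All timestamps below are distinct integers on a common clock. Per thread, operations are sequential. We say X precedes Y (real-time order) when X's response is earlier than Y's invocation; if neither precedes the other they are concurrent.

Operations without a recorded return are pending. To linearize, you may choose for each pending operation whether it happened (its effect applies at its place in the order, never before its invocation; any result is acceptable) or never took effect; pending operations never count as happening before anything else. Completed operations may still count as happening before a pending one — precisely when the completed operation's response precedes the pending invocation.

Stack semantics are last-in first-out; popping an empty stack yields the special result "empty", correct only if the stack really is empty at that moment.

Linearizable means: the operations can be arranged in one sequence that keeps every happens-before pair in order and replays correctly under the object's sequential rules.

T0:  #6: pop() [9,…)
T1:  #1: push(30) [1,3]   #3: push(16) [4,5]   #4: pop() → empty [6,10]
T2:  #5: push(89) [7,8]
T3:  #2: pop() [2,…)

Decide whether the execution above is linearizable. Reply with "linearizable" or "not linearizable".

not linearizable

through event 9 a valid linearization exists; event 10 (#4 responding at time 10) ends that
real-time-consistent orders of the 4 completed operations: 2 — all fail the stack replay
completion choices over the 2 pending operations (#2, #6) were checked; none helps
one such order, #1, #3, #4, #5 (pending dropped), breaks at step 3 where #4 pop() → empty is illegal
one such order, #1, #3, #5, #4 (pending dropped), breaks at step 4 where #4 pop() → empty is illegal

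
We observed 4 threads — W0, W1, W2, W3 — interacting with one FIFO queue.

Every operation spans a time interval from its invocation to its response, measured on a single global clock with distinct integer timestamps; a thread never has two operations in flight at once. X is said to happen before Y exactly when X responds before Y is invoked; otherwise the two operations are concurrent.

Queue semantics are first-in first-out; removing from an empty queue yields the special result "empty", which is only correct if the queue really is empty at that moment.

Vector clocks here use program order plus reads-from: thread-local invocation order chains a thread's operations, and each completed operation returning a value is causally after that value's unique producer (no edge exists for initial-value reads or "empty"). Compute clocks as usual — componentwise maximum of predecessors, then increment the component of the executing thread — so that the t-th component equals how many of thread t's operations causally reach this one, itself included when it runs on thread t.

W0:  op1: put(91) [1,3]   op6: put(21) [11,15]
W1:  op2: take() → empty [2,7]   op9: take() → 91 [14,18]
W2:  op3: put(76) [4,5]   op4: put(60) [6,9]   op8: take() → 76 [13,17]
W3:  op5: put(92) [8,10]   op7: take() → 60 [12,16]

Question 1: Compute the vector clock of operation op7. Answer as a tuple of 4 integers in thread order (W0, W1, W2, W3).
Answer: (0, 0, 2, 2)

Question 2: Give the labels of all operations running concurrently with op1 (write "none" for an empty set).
Answer: op2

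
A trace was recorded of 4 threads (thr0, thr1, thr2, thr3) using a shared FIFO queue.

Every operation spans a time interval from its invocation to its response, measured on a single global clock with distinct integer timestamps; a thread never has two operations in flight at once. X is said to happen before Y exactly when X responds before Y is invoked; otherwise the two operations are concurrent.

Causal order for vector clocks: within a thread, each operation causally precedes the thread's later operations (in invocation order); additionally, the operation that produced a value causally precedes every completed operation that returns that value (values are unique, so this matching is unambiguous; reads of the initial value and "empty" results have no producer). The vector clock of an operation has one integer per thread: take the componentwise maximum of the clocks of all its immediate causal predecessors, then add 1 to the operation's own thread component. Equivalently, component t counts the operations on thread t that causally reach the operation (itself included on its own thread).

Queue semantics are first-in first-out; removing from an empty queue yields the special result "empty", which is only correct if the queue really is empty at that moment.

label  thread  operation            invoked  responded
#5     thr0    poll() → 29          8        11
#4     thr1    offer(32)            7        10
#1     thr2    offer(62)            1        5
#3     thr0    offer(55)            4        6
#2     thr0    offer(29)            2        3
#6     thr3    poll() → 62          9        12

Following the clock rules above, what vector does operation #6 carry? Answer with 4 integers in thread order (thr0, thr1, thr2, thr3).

(0, 0, 1, 1)

root op #1, invoked 1: fresh clock plus thr2's own tick → (0, 0, 1, 0)
root op #4, invoked 7: fresh clock plus thr1's own tick → (0, 1, 0, 0)
root op #2, invoked 2: fresh clock plus thr0's own tick → (1, 0, 0, 0)
from VC(#1)=(0, 0, 1, 0), #6 (invoked 9) maxes components and bumps thr3 → (0, 0, 1, 1)
from VC(#2)=(1, 0, 0, 0), #3 (invoked 4) maxes components and bumps thr0 → (2, 0, 0, 0)
from VC(#2)=(1, 0, 0, 0), VC(#3)=(2, 0, 0, 0), #5 (invoked 8) maxes components and bumps thr0 → (3, 0, 0, 0)
target: VC(#6) = (0, 0, 1, 1)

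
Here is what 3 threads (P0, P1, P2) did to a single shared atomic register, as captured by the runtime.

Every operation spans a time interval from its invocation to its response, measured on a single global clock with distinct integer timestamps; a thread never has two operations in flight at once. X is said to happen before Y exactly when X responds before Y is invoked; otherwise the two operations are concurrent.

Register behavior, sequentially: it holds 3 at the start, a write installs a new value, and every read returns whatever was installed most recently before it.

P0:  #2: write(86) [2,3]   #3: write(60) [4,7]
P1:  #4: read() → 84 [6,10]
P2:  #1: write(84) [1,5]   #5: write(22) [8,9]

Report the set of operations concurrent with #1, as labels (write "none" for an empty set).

#2, #3

concurrent with #1 ([1,5]): every op whose interval crosses 1..5
#2 [2,3]: concurrent
#3 [4,7]: concurrent
#4 [6,10]: after
#5 [8,9]: after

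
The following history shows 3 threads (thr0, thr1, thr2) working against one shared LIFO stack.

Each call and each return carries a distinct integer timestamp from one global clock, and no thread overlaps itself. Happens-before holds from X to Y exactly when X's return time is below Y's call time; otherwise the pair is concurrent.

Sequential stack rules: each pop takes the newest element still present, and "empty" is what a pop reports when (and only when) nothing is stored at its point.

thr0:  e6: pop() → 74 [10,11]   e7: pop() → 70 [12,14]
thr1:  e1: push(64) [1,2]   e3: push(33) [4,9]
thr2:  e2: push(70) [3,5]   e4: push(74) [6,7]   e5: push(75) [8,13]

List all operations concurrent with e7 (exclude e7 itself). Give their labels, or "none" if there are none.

e7 spans [12,14]; an op avoiding the whole window 12..14 is ordered, any other is concurrent
e1 [1,2]: before
e2 [3,5]: before
e3 [4,9]: before
e4 [6,7]: before
e5 [8,13]: concurrent
e6 [10,11]: before

e5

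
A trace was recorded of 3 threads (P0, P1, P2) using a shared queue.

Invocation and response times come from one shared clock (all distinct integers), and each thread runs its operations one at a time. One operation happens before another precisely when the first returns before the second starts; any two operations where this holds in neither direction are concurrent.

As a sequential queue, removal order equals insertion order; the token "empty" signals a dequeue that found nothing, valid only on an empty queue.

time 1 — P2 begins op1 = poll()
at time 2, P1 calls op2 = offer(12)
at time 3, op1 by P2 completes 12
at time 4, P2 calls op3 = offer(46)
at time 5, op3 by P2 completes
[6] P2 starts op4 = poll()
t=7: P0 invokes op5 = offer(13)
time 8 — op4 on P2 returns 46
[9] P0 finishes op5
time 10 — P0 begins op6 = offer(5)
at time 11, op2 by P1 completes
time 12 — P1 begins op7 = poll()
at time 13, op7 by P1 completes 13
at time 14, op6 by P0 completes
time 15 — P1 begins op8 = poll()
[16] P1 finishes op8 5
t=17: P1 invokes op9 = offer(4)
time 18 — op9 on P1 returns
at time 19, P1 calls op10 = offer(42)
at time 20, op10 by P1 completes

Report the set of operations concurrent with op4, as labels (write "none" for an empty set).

op2, op5

op4 spans [6,8]: anything still running between times 6 and 8 counts as concurrent
op1 [1,3]: before
op2 [2,11]: concurrent
op3 [4,5]: before
op5 [7,9]: concurrent
op6 [10,14]: after
op7 [12,13]: after
op8 [15,16]: after
op9 [17,18]: after
op10 [19,20]: after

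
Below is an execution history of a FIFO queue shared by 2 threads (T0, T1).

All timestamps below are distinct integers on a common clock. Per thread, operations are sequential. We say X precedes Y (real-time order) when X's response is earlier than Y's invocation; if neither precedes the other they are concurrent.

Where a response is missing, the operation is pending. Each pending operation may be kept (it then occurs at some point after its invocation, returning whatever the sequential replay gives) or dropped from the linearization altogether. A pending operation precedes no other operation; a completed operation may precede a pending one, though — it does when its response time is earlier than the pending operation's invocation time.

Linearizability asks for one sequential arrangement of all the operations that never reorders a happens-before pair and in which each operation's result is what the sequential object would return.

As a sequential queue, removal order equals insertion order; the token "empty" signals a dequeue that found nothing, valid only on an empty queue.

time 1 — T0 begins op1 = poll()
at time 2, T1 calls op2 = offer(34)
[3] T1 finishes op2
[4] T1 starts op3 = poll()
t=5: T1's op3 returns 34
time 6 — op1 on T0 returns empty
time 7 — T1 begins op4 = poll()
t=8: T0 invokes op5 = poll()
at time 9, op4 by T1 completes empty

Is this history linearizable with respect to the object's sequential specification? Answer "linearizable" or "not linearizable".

linearizable

one valid linearization: op1, op2, op3, op4
1. op1 poll() → empty, leaving queue <>
2. op2 offer(34), leaving queue <34>
3. op3 poll() → 34, leaving queue <>
4. op4 poll() → empty, leaving queue <>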